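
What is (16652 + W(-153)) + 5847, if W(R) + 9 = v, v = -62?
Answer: 22428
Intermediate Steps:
W(R) = -71 (W(R) = -9 - 62 = -71)
(16652 + W(-153)) + 5847 = (16652 - 71) + 5847 = 16581 + 5847 = 22428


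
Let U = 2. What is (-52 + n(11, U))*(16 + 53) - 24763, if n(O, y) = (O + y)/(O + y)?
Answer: -28282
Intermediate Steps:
n(O, y) = 1
(-52 + n(11, U))*(16 + 53) - 24763 = (-52 + 1)*(16 + 53) - 24763 = -51*69 - 24763 = -3519 - 24763 = -28282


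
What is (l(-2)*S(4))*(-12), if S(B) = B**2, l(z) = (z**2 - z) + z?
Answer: -768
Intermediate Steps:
l(z) = z**2
(l(-2)*S(4))*(-12) = ((-2)**2*4**2)*(-12) = (4*16)*(-12) = 64*(-12) = -768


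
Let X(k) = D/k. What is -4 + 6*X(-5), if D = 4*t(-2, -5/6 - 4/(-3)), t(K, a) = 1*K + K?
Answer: 76/5 ≈ 15.200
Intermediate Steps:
t(K, a) = 2*K (t(K, a) = K + K = 2*K)
D = -16 (D = 4*(2*(-2)) = 4*(-4) = -16)
X(k) = -16/k
-4 + 6*X(-5) = -4 + 6*(-16/(-5)) = -4 + 6*(-16*(-1/5)) = -4 + 6*(16/5) = -4 + 96/5 = 76/5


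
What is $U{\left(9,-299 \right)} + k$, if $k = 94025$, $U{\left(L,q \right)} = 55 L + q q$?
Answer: $183921$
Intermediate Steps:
$U{\left(L,q \right)} = q^{2} + 55 L$ ($U{\left(L,q \right)} = 55 L + q^{2} = q^{2} + 55 L$)
$U{\left(9,-299 \right)} + k = \left(\left(-299\right)^{2} + 55 \cdot 9\right) + 94025 = \left(89401 + 495\right) + 94025 = 89896 + 94025 = 183921$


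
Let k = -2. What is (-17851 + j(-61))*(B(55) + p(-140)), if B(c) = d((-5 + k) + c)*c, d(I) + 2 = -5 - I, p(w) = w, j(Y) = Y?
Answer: 56691480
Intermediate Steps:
d(I) = -7 - I (d(I) = -2 + (-5 - I) = -7 - I)
B(c) = -c² (B(c) = (-7 - ((-5 - 2) + c))*c = (-7 - (-7 + c))*c = (-7 + (7 - c))*c = (-c)*c = -c²)
(-17851 + j(-61))*(B(55) + p(-140)) = (-17851 - 61)*(-1*55² - 140) = -17912*(-1*3025 - 140) = -17912*(-3025 - 140) = -17912*(-3165) = 56691480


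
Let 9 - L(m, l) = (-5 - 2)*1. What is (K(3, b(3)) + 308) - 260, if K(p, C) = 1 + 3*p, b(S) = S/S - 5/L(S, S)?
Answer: 58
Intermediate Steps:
L(m, l) = 16 (L(m, l) = 9 - (-5 - 2) = 9 - (-7) = 9 - 1*(-7) = 9 + 7 = 16)
b(S) = 11/16 (b(S) = S/S - 5/16 = 1 - 5*1/16 = 1 - 5/16 = 11/16)
(K(3, b(3)) + 308) - 260 = ((1 + 3*3) + 308) - 260 = ((1 + 9) + 308) - 260 = (10 + 308) - 260 = 318 - 260 = 58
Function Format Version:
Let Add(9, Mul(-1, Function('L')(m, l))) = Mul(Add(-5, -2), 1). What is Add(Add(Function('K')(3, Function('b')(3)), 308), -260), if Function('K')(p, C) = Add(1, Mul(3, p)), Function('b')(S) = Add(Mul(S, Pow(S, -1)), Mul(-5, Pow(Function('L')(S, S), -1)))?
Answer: 58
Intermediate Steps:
Function('L')(m, l) = 16 (Function('L')(m, l) = Add(9, Mul(-1, Mul(Add(-5, -2), 1))) = Add(9, Mul(-1, Mul(-7, 1))) = Add(9, Mul(-1, -7)) = Add(9, 7) = 16)
Function('b')(S) = Rational(11, 16) (Function('b')(S) = Add(Mul(S, Pow(S, -1)), Mul(-5, Pow(16, -1))) = Add(1, Mul(-5, Rational(1, 16))) = Add(1, Rational(-5, 16)) = Rational(11, 16))
Add(Add(Function('K')(3, Function('b')(3)), 308), -260) = Add(Add(Add(1, Mul(3, 3)), 308), -260) = Add(Add(Add(1, 9), 308), -260) = Add(Add(10, 308), -260) = Add(318, -260) = 58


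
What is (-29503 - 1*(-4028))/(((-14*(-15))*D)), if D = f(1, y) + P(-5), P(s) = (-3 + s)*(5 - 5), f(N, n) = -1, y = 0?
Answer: 5095/42 ≈ 121.31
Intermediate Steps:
P(s) = 0 (P(s) = (-3 + s)*0 = 0)
D = -1 (D = -1 + 0 = -1)
(-29503 - 1*(-4028))/(((-14*(-15))*D)) = (-29503 - 1*(-4028))/((-14*(-15)*(-1))) = (-29503 + 4028)/((210*(-1))) = -25475/(-210) = -25475*(-1/210) = 5095/42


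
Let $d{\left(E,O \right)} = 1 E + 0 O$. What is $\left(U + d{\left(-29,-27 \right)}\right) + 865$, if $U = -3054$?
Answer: $-2218$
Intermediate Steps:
$d{\left(E,O \right)} = E$ ($d{\left(E,O \right)} = E + 0 = E$)
$\left(U + d{\left(-29,-27 \right)}\right) + 865 = \left(-3054 - 29\right) + 865 = -3083 + 865 = -2218$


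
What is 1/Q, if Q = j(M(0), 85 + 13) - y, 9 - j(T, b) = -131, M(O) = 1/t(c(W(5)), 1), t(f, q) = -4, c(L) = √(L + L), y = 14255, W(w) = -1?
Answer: -1/14115 ≈ -7.0847e-5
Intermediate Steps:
c(L) = √2*√L (c(L) = √(2*L) = √2*√L)
M(O) = -¼ (M(O) = 1/(-4) = -¼)
j(T, b) = 140 (j(T, b) = 9 - 1*(-131) = 9 + 131 = 140)
Q = -14115 (Q = 140 - 1*14255 = 140 - 14255 = -14115)
1/Q = 1/(-14115) = -1/14115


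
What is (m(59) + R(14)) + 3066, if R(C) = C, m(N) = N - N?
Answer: 3080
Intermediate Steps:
m(N) = 0
(m(59) + R(14)) + 3066 = (0 + 14) + 3066 = 14 + 3066 = 3080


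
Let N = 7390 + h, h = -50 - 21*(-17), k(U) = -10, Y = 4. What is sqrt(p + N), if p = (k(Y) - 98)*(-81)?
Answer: sqrt(16445) ≈ 128.24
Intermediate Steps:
h = 307 (h = -50 + 357 = 307)
N = 7697 (N = 7390 + 307 = 7697)
p = 8748 (p = (-10 - 98)*(-81) = -108*(-81) = 8748)
sqrt(p + N) = sqrt(8748 + 7697) = sqrt(16445)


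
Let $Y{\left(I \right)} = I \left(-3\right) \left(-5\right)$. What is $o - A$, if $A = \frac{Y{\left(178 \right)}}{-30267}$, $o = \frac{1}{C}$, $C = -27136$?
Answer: $\frac{24140951}{273775104} \approx 0.088178$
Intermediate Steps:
$Y{\left(I \right)} = 15 I$ ($Y{\left(I \right)} = - 3 I \left(-5\right) = 15 I$)
$o = - \frac{1}{27136}$ ($o = \frac{1}{-27136} = - \frac{1}{27136} \approx -3.6851 \cdot 10^{-5}$)
$A = - \frac{890}{10089}$ ($A = \frac{15 \cdot 178}{-30267} = 2670 \left(- \frac{1}{30267}\right) = - \frac{890}{10089} \approx -0.088215$)
$o - A = - \frac{1}{27136} - - \frac{890}{10089} = - \frac{1}{27136} + \frac{890}{10089} = \frac{24140951}{273775104}$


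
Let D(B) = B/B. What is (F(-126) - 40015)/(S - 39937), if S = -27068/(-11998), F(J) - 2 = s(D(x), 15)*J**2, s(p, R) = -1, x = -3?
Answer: 335278111/239568529 ≈ 1.3995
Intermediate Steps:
D(B) = 1
F(J) = 2 - J**2
S = 13534/5999 (S = -27068*(-1/11998) = 13534/5999 ≈ 2.2560)
(F(-126) - 40015)/(S - 39937) = ((2 - 1*(-126)**2) - 40015)/(13534/5999 - 39937) = ((2 - 1*15876) - 40015)/(-239568529/5999) = ((2 - 15876) - 40015)*(-5999/239568529) = (-15874 - 40015)*(-5999/239568529) = -55889*(-5999/239568529) = 335278111/239568529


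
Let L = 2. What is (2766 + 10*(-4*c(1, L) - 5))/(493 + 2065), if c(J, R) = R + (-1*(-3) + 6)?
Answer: 1138/1279 ≈ 0.88976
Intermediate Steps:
c(J, R) = 9 + R (c(J, R) = R + (3 + 6) = R + 9 = 9 + R)
(2766 + 10*(-4*c(1, L) - 5))/(493 + 2065) = (2766 + 10*(-4*(9 + 2) - 5))/(493 + 2065) = (2766 + 10*(-4*11 - 5))/2558 = (2766 + 10*(-44 - 5))*(1/2558) = (2766 + 10*(-49))*(1/2558) = (2766 - 490)*(1/2558) = 2276*(1/2558) = 1138/1279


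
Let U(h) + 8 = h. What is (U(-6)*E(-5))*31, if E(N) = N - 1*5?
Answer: 4340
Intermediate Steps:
U(h) = -8 + h
E(N) = -5 + N (E(N) = N - 5 = -5 + N)
(U(-6)*E(-5))*31 = ((-8 - 6)*(-5 - 5))*31 = -14*(-10)*31 = 140*31 = 4340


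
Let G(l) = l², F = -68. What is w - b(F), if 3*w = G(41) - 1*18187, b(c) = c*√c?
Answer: -5502 + 136*I*√17 ≈ -5502.0 + 560.74*I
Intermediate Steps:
b(c) = c^(3/2)
w = -5502 (w = (41² - 1*18187)/3 = (1681 - 18187)/3 = (⅓)*(-16506) = -5502)
w - b(F) = -5502 - (-68)^(3/2) = -5502 - (-136)*I*√17 = -5502 + 136*I*√17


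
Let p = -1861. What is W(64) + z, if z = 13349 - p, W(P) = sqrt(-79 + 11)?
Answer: 15210 + 2*I*sqrt(17) ≈ 15210.0 + 8.2462*I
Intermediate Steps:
W(P) = 2*I*sqrt(17) (W(P) = sqrt(-68) = 2*I*sqrt(17))
z = 15210 (z = 13349 - 1*(-1861) = 13349 + 1861 = 15210)
W(64) + z = 2*I*sqrt(17) + 15210 = 15210 + 2*I*sqrt(17)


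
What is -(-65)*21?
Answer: 1365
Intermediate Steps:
-(-65)*21 = -1*(-1365) = 1365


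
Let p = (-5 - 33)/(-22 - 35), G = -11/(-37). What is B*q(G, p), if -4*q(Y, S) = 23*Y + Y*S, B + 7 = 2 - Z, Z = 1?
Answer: 781/74 ≈ 10.554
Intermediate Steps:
G = 11/37 (G = -11*(-1/37) = 11/37 ≈ 0.29730)
B = -6 (B = -7 + (2 - 1*1) = -7 + (2 - 1) = -7 + 1 = -6)
p = 2/3 (p = -38/(-57) = -38*(-1/57) = 2/3 ≈ 0.66667)
q(Y, S) = -23*Y/4 - S*Y/4 (q(Y, S) = -(23*Y + Y*S)/4 = -(23*Y + S*Y)/4 = -23*Y/4 - S*Y/4)
B*q(G, p) = -(-3)*11*(23 + 2/3)/(2*37) = -(-3)*11*71/(2*37*3) = -6*(-781/444) = 781/74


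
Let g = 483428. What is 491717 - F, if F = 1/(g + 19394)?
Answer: 247246125373/502822 ≈ 4.9172e+5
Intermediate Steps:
F = 1/502822 (F = 1/(483428 + 19394) = 1/502822 ≈ 1.9888e-6)
491717 - F = 491717 - 1*1/502822 = 491717 - 1/502822 = 247246125373/502822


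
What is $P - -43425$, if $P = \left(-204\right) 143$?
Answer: $14253$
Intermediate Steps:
$P = -29172$
$P - -43425 = -29172 - -43425 = -29172 + 43425 = 14253$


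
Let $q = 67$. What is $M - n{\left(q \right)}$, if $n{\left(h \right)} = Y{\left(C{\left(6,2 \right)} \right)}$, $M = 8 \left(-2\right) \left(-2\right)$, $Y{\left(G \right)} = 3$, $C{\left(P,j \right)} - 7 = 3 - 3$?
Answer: $29$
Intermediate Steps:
$C{\left(P,j \right)} = 7$ ($C{\left(P,j \right)} = 7 + \left(3 - 3\right) = 7 + 0 = 7$)
$M = 32$ ($M = \left(-16\right) \left(-2\right) = 32$)
$n{\left(h \right)} = 3$
$M - n{\left(q \right)} = 32 - 3 = 29$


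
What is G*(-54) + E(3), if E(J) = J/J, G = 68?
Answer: -3671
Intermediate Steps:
E(J) = 1
G*(-54) + E(3) = 68*(-54) + 1 = -3672 + 1 = -3671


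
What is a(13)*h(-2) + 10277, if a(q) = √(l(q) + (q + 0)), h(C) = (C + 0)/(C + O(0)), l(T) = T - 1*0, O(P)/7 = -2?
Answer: 10277 + √26/8 ≈ 10278.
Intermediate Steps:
O(P) = -14 (O(P) = 7*(-2) = -14)
l(T) = T (l(T) = T + 0 = T)
h(C) = C/(-14 + C) (h(C) = (C + 0)/(C - 14) = C/(-14 + C))
a(q) = √2*√q (a(q) = √(q + (q + 0)) = √(q + q) = √(2*q) = √2*√q)
a(13)*h(-2) + 10277 = (√2*√13)*(-2/(-14 - 2)) + 10277 = √26*(-2/(-16)) + 10277 = √26*(-2*(-1/16)) + 10277 = √26*(⅛) + 10277 = √26/8 + 10277 = 10277 + √26/8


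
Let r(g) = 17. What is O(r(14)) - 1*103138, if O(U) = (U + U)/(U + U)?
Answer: -103137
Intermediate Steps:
O(U) = 1 (O(U) = (2*U)/((2*U)) = (2*U)*(1/(2*U)) = 1)
O(r(14)) - 1*103138 = 1 - 1*103138 = 1 - 103138 = -103137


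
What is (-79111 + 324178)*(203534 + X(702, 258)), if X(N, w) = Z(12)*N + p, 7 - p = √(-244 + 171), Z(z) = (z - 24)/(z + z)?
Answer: 49795163730 - 245067*I*√73 ≈ 4.9795e+10 - 2.0939e+6*I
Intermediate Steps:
Z(z) = (-24 + z)/(2*z) (Z(z) = (-24 + z)/((2*z)) = (-24 + z)*(1/(2*z)) = (-24 + z)/(2*z))
p = 7 - I*√73 (p = 7 - √(-244 + 171) = 7 - √(-73) = 7 - I*√73 ≈ 7.0 - 8.544*I)
X(N, w) = 7 - N/2 - I*√73 (X(N, w) = ((½)*(-24 + 12)/12)*N + (7 - I*√73) = ((½)*(1/12)*(-12))*N + (7 - I*√73) = -N/2 + (7 - I*√73) = 7 - N/2 - I*√73)
(-79111 + 324178)*(203534 + X(702, 258)) = (-79111 + 324178)*(203534 + (7 - ½*702 - I*√73)) = 245067*(203534 + (7 - 351 - I*√73)) = 245067*(203534 + (-344 - I*√73)) = 245067*(203190 - I*√73) = 49795163730 - 245067*I*√73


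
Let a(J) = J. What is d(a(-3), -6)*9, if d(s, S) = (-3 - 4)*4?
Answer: -252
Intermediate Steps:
d(s, S) = -28 (d(s, S) = -7*4 = -28)
d(a(-3), -6)*9 = -28*9 = -252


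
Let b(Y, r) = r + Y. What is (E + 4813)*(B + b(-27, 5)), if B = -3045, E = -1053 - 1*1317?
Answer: -7492681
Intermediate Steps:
b(Y, r) = Y + r
E = -2370 (E = -1053 - 1317 = -2370)
(E + 4813)*(B + b(-27, 5)) = (-2370 + 4813)*(-3045 + (-27 + 5)) = 2443*(-3045 - 22) = 2443*(-3067) = -7492681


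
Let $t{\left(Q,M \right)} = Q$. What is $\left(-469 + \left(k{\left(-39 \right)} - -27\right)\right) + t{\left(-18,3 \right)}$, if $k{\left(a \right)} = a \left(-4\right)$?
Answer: $-304$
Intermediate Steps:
$k{\left(a \right)} = - 4 a$
$\left(-469 + \left(k{\left(-39 \right)} - -27\right)\right) + t{\left(-18,3 \right)} = \left(-469 - -183\right) - 18 = \left(-469 + \left(156 + 27\right)\right) - 18 = \left(-469 + 183\right) - 18 = -286 - 18 = -304$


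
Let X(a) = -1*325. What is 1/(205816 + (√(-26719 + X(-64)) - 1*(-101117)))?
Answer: 306933/94207893533 - 2*I*√6761/94207893533 ≈ 3.258e-6 - 1.7456e-9*I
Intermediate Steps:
X(a) = -325
1/(205816 + (√(-26719 + X(-64)) - 1*(-101117))) = 1/(205816 + (√(-26719 - 325) - 1*(-101117))) = 1/(205816 + (√(-27044) + 101117)) = 1/(205816 + (2*I*√6761 + 101117)) = 1/(205816 + (101117 + 2*I*√6761)) = 1/(306933 + 2*I*√6761)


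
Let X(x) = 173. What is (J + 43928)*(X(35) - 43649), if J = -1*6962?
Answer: -1607133816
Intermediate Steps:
J = -6962
(J + 43928)*(X(35) - 43649) = (-6962 + 43928)*(173 - 43649) = 36966*(-43476) = -1607133816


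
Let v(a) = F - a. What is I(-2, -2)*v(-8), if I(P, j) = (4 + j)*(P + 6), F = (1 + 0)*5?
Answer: 104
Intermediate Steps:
F = 5 (F = 1*5 = 5)
v(a) = 5 - a
I(P, j) = (4 + j)*(6 + P)
I(-2, -2)*v(-8) = (24 + 4*(-2) + 6*(-2) - 2*(-2))*(5 - 1*(-8)) = (24 - 8 - 12 + 4)*(5 + 8) = 8*13 = 104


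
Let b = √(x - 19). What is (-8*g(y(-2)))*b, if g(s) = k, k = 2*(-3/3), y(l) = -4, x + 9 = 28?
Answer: 0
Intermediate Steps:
x = 19 (x = -9 + 28 = 19)
b = 0 (b = √(19 - 19) = √0 = 0)
k = -2 (k = 2*(-3*⅓) = 2*(-1) = -2)
g(s) = -2
(-8*g(y(-2)))*b = -8*(-2)*0 = 16*0 = 0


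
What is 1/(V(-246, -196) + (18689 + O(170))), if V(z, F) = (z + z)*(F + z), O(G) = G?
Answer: 1/236323 ≈ 4.2315e-6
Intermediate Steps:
V(z, F) = 2*z*(F + z) (V(z, F) = (2*z)*(F + z) = 2*z*(F + z))
1/(V(-246, -196) + (18689 + O(170))) = 1/(2*(-246)*(-196 - 246) + (18689 + 170)) = 1/(2*(-246)*(-442) + 18859) = 1/(217464 + 18859) = 1/236323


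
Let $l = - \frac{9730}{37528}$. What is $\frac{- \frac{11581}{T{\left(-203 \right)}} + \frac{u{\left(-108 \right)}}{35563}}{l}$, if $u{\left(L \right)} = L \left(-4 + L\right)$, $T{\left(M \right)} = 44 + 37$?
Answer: $\frac{7709664635828}{14014133595} \approx 550.13$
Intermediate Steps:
$T{\left(M \right)} = 81$
$l = - \frac{4865}{18764}$ ($l = \left(-9730\right) \frac{1}{37528} = - \frac{4865}{18764} \approx -0.25927$)
$\frac{- \frac{11581}{T{\left(-203 \right)}} + \frac{u{\left(-108 \right)}}{35563}}{l} = \frac{- \frac{11581}{81} + \frac{\left(-108\right) \left(-4 - 108\right)}{35563}}{- \frac{4865}{18764}} = \left(\left(-11581\right) \frac{1}{81} + \left(-108\right) \left(-112\right) \frac{1}{35563}\right) \left(- \frac{18764}{4865}\right) = \left(- \frac{11581}{81} + 12096 \cdot \frac{1}{35563}\right) \left(- \frac{18764}{4865}\right) = \left(- \frac{11581}{81} + \frac{12096}{35563}\right) \left(- \frac{18764}{4865}\right) = \left(- \frac{410875327}{2880603}\right) \left(- \frac{18764}{4865}\right) = \frac{7709664635828}{14014133595}$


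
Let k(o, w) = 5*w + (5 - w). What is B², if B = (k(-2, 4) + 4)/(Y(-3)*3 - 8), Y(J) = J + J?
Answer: 625/676 ≈ 0.92456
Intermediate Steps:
k(o, w) = 5 + 4*w
Y(J) = 2*J
B = -25/26 (B = ((5 + 4*4) + 4)/((2*(-3))*3 - 8) = ((5 + 16) + 4)/(-6*3 - 8) = (21 + 4)/(-18 - 8) = 25/(-26) = 25*(-1/26) = -25/26 ≈ -0.96154)
B² = (-25/26)² = 625/676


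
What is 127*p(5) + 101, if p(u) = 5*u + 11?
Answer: 4673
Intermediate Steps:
p(u) = 11 + 5*u
127*p(5) + 101 = 127*(11 + 5*5) + 101 = 127*(11 + 25) + 101 = 127*36 + 101 = 4572 + 101 = 4673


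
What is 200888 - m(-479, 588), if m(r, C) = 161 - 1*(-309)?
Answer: 200418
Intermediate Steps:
m(r, C) = 470 (m(r, C) = 161 + 309 = 470)
200888 - m(-479, 588) = 200888 - 1*470 = 200888 - 470 = 200418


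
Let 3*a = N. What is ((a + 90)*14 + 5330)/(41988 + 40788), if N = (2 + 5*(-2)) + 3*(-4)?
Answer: 9745/124164 ≈ 0.078485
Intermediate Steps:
N = -20 (N = (2 - 10) - 12 = -8 - 12 = -20)
a = -20/3 (a = (1/3)*(-20) = -20/3 ≈ -6.6667)
((a + 90)*14 + 5330)/(41988 + 40788) = ((-20/3 + 90)*14 + 5330)/(41988 + 40788) = ((250/3)*14 + 5330)/82776 = (3500/3 + 5330)*(1/82776) = (19490/3)*(1/82776) = 9745/124164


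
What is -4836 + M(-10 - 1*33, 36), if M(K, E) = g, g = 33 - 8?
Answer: -4811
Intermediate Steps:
g = 25
M(K, E) = 25
-4836 + M(-10 - 1*33, 36) = -4836 + 25 = -4811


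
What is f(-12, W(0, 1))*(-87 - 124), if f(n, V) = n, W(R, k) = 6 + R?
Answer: 2532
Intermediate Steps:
f(-12, W(0, 1))*(-87 - 124) = -12*(-87 - 124) = -12*(-211) = 2532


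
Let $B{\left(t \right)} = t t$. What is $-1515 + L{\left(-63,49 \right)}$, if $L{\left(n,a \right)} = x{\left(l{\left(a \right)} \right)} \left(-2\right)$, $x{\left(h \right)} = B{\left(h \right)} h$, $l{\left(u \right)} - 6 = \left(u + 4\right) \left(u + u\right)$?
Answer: $-281216001515$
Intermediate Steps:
$l{\left(u \right)} = 6 + 2 u \left(4 + u\right)$ ($l{\left(u \right)} = 6 + \left(u + 4\right) \left(u + u\right) = 6 + \left(4 + u\right) 2 u = 6 + 2 u \left(4 + u\right)$)
$B{\left(t \right)} = t^{2}$
$x{\left(h \right)} = h^{3}$ ($x{\left(h \right)} = h^{2} h = h^{3}$)
$L{\left(n,a \right)} = - 2 \left(6 + 2 a^{2} + 8 a\right)^{3}$ ($L{\left(n,a \right)} = \left(6 + 2 a^{2} + 8 a\right)^{3} \left(-2\right) = - 2 \left(6 + 2 a^{2} + 8 a\right)^{3}$)
$-1515 + L{\left(-63,49 \right)} = -1515 - 16 \left(3 + 49^{2} + 4 \cdot 49\right)^{3} = -1515 - 16 \left(3 + 2401 + 196\right)^{3} = -1515 - 16 \cdot 2600^{3} = -1515 - 281216000000 = -281216001515$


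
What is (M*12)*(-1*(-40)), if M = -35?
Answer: -16800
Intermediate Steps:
(M*12)*(-1*(-40)) = (-35*12)*(-1*(-40)) = -420*40 = -16800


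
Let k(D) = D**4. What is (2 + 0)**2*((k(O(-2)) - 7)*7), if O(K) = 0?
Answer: -196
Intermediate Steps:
(2 + 0)**2*((k(O(-2)) - 7)*7) = (2 + 0)**2*((0**4 - 7)*7) = 2**2*((0 - 7)*7) = 4*(-7*7) = 4*(-49) = -196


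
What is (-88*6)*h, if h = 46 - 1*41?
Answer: -2640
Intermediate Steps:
h = 5 (h = 46 - 41 = 5)
(-88*6)*h = -88*6*5 = -528*5 = -2640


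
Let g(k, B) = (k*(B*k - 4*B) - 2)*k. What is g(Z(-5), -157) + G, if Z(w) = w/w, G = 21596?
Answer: 22065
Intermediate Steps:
Z(w) = 1
g(k, B) = k*(-2 + k*(-4*B + B*k)) (g(k, B) = (k*(-4*B + B*k) - 2)*k = (-2 + k*(-4*B + B*k))*k = k*(-2 + k*(-4*B + B*k)))
g(Z(-5), -157) + G = 1*(-2 - 157*1² - 4*(-157)*1) + 21596 = 1*(-2 - 157*1 + 628) + 21596 = 1*(-2 - 157 + 628) + 21596 = 1*469 + 21596 = 469 + 21596 = 22065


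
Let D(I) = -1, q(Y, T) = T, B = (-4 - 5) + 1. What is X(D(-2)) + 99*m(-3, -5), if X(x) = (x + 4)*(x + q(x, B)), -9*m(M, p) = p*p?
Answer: -302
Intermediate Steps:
B = -8 (B = -9 + 1 = -8)
m(M, p) = -p²/9 (m(M, p) = -p*p/9 = -p²/9)
X(x) = (-8 + x)*(4 + x) (X(x) = (x + 4)*(x - 8) = (4 + x)*(-8 + x) = (-8 + x)*(4 + x))
X(D(-2)) + 99*m(-3, -5) = (-32 + (-1)² - 4*(-1)) + 99*(-⅑*(-5)²) = (-32 + 1 + 4) + 99*(-⅑*25) = -27 + 99*(-25/9) = -27 - 275 = -302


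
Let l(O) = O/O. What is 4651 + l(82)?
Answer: 4652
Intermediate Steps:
l(O) = 1
4651 + l(82) = 4651 + 1 = 4652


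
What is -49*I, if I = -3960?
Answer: 194040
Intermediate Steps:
-49*I = -49*(-3960) = 194040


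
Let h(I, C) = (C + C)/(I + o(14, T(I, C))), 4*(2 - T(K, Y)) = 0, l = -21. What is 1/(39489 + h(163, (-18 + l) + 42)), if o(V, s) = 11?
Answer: 29/1145182 ≈ 2.5323e-5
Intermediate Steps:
T(K, Y) = 2 (T(K, Y) = 2 - 1/4*0 = 2 + 0 = 2)
h(I, C) = 2*C/(11 + I) (h(I, C) = (C + C)/(I + 11) = (2*C)/(11 + I) = 2*C/(11 + I))
1/(39489 + h(163, (-18 + l) + 42)) = 1/(39489 + 2*((-18 - 21) + 42)/(11 + 163)) = 1/(39489 + 2*(-39 + 42)/174) = 1/(39489 + 2*3*(1/174)) = 1/(39489 + 1/29) = 1/(1145182/29) = 29/1145182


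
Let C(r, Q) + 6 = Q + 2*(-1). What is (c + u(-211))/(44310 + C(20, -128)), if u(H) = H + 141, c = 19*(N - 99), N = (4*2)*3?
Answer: -115/3398 ≈ -0.033843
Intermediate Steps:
N = 24 (N = 8*3 = 24)
c = -1425 (c = 19*(24 - 99) = 19*(-75) = -1425)
u(H) = 141 + H
C(r, Q) = -8 + Q (C(r, Q) = -6 + (Q + 2*(-1)) = -6 + (Q - 2) = -6 + (-2 + Q) = -8 + Q)
(c + u(-211))/(44310 + C(20, -128)) = (-1425 + (141 - 211))/(44310 + (-8 - 128)) = (-1425 - 70)/(44310 - 136) = -1495/44174 = -1495*1/44174 = -115/3398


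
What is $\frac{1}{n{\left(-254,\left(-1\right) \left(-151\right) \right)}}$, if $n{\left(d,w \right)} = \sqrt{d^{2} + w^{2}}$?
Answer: $\frac{\sqrt{87317}}{87317} \approx 0.0033842$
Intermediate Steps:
$\frac{1}{n{\left(-254,\left(-1\right) \left(-151\right) \right)}} = \frac{1}{\sqrt{\left(-254\right)^{2} + \left(\left(-1\right) \left(-151\right)\right)^{2}}} = \frac{1}{\sqrt{64516 + 151^{2}}} = \frac{1}{\sqrt{64516 + 22801}} = \frac{1}{\sqrt{87317}} = \frac{\sqrt{87317}}{87317}$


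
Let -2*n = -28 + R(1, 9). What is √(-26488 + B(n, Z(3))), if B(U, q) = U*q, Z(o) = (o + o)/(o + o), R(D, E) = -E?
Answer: I*√105878/2 ≈ 162.69*I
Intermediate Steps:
Z(o) = 1 (Z(o) = (2*o)/((2*o)) = (2*o)*(1/(2*o)) = 1)
n = 37/2 (n = -(-28 - 1*9)/2 = -(-28 - 9)/2 = -½*(-37) = 37/2 ≈ 18.500)
√(-26488 + B(n, Z(3))) = √(-26488 + (37/2)*1) = √(-26488 + 37/2) = √(-52939/2) = I*√105878/2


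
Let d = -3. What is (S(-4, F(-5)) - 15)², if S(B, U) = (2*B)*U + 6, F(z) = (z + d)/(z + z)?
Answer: 5929/25 ≈ 237.16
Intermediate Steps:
F(z) = (-3 + z)/(2*z) (F(z) = (z - 3)/(z + z) = (-3 + z)/((2*z)) = (-3 + z)*(1/(2*z)) = (-3 + z)/(2*z))
S(B, U) = 6 + 2*B*U (S(B, U) = 2*B*U + 6 = 6 + 2*B*U)
(S(-4, F(-5)) - 15)² = ((6 + 2*(-4)*((½)*(-3 - 5)/(-5))) - 15)² = ((6 + 2*(-4)*((½)*(-⅕)*(-8))) - 15)² = ((6 + 2*(-4)*(⅘)) - 15)² = ((6 - 32/5) - 15)² = (-⅖ - 15)² = (-77/5)² = 5929/25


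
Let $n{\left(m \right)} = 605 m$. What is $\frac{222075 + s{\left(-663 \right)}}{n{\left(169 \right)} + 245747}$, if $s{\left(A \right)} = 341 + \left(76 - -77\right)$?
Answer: $\frac{222569}{347992} \approx 0.63958$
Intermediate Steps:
$s{\left(A \right)} = 494$ ($s{\left(A \right)} = 341 + \left(76 + 77\right) = 341 + 153 = 494$)
$\frac{222075 + s{\left(-663 \right)}}{n{\left(169 \right)} + 245747} = \frac{222075 + 494}{605 \cdot 169 + 245747} = \frac{222569}{102245 + 245747} = \frac{222569}{347992}$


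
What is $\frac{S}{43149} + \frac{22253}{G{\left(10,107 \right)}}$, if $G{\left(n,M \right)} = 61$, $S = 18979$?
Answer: $\frac{961352416}{2632089} \approx 365.24$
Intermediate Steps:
$\frac{S}{43149} + \frac{22253}{G{\left(10,107 \right)}} = \frac{18979}{43149} + \frac{22253}{61} = \frac{961352416}{2632089}$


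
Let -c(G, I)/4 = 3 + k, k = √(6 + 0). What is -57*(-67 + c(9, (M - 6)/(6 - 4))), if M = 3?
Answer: 4503 + 228*√6 ≈ 5061.5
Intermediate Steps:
k = √6 ≈ 2.4495
c(G, I) = -12 - 4*√6 (c(G, I) = -4*(3 + √6) = -12 - 4*√6)
-57*(-67 + c(9, (M - 6)/(6 - 4))) = -57*(-67 + (-12 - 4*√6)) = -57*(-79 - 4*√6) = 4503 + 228*√6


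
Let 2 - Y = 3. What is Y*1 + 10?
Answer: 9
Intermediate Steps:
Y = -1 (Y = 2 - 1*3 = 2 - 3 = -1)
Y*1 + 10 = -1*1 + 10 = -1 + 10 = 9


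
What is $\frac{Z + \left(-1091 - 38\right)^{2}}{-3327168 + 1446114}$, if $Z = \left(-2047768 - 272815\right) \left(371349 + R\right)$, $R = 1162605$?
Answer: $\frac{3559666300541}{1881054} \approx 1.8924 \cdot 10^{6}$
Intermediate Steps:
$Z = -3559667575182$ ($Z = \left(-2047768 - 272815\right) \left(371349 + 1162605\right) = \left(-2320583\right) 1533954 = -3559667575182$)
$\frac{Z + \left(-1091 - 38\right)^{2}}{-3327168 + 1446114} = \frac{-3559667575182 + \left(-1091 - 38\right)^{2}}{-3327168 + 1446114} = \frac{-3559667575182 + \left(-1129\right)^{2}}{-1881054} = \left(-3559667575182 + 1274641\right) \left(- \frac{1}{1881054}\right) = \left(-3559666300541\right) \left(- \frac{1}{1881054}\right) = \frac{3559666300541}{1881054}$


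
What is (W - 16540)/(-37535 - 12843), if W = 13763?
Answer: 2777/50378 ≈ 0.055123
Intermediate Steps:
(W - 16540)/(-37535 - 12843) = (13763 - 16540)/(-37535 - 12843) = -2777/(-50378) = -2777*(-1/50378) = 2777/50378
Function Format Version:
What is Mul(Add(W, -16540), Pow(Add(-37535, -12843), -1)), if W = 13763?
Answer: Rational(2777, 50378) ≈ 0.055123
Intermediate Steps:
Mul(Add(W, -16540), Pow(Add(-37535, -12843), -1)) = Mul(Add(13763, -16540), Pow(Add(-37535, -12843), -1)) = Mul(-2777, Pow(-50378, -1)) = Mul(-2777, Rational(-1, 50378)) = Rational(2777, 50378)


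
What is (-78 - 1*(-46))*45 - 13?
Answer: -1453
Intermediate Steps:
(-78 - 1*(-46))*45 - 13 = (-78 + 46)*45 - 13 = -32*45 - 13 = -1440 - 13 = -1453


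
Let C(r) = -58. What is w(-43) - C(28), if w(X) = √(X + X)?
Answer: 58 + I*√86 ≈ 58.0 + 9.2736*I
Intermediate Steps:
w(X) = √2*√X (w(X) = √(2*X) = √2*√X)
w(-43) - C(28) = √2*√(-43) - 1*(-58) = √2*(I*√43) + 58 = I*√86 + 58 = 58 + I*√86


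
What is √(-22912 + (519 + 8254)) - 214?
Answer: -214 + 3*I*√1571 ≈ -214.0 + 118.91*I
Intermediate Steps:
√(-22912 + (519 + 8254)) - 214 = √(-22912 + 8773) - 214 = √(-14139) - 214 = 3*I*√1571 - 214 = -214 + 3*I*√1571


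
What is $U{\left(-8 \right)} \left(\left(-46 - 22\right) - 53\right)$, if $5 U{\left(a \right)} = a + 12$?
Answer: $- \frac{484}{5} \approx -96.8$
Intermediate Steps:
$U{\left(a \right)} = \frac{12}{5} + \frac{a}{5}$ ($U{\left(a \right)} = \frac{a + 12}{5} = \frac{12 + a}{5} = \frac{12}{5} + \frac{a}{5}$)
$U{\left(-8 \right)} \left(\left(-46 - 22\right) - 53\right) = \left(\frac{12}{5} + \frac{1}{5} \left(-8\right)\right) \left(\left(-46 - 22\right) - 53\right) = \left(\frac{12}{5} - \frac{8}{5}\right) \left(\left(-46 - 22\right) - 53\right) = \frac{4 \left(-68 - 53\right)}{5} = \frac{4}{5} \left(-121\right) = - \frac{484}{5}$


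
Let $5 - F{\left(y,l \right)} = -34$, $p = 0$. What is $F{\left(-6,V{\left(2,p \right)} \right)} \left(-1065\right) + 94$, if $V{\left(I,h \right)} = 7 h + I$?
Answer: $-41441$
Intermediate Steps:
$V{\left(I,h \right)} = I + 7 h$
$F{\left(y,l \right)} = 39$ ($F{\left(y,l \right)} = 5 - -34 = 5 + 34 = 39$)
$F{\left(-6,V{\left(2,p \right)} \right)} \left(-1065\right) + 94 = 39 \left(-1065\right) + 94 = -41535 + 94 = -41441$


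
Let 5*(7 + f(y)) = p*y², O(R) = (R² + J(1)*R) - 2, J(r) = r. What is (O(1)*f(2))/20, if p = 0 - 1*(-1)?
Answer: 0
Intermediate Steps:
p = 1 (p = 0 + 1 = 1)
O(R) = -2 + R + R² (O(R) = (R² + 1*R) - 2 = (R² + R) - 2 = (R + R²) - 2 = -2 + R + R²)
f(y) = -7 + y²/5 (f(y) = -7 + (1*y²)/5 = -7 + y²/5)
(O(1)*f(2))/20 = ((-2 + 1 + 1²)*(-7 + (⅕)*2²))/20 = ((-2 + 1 + 1)*(-7 + (⅕)*4))*(1/20) = (0*(-7 + ⅘))*(1/20) = (0*(-31/5))*(1/20) = 0*(1/20) = 0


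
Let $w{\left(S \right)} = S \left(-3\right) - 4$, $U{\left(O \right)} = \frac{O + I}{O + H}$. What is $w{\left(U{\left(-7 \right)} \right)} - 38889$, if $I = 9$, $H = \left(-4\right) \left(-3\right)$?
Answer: $- \frac{194471}{5} \approx -38894.0$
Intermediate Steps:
$H = 12$
$U{\left(O \right)} = \frac{9 + O}{12 + O}$ ($U{\left(O \right)} = \frac{O + 9}{O + 12} = \frac{9 + O}{12 + O}$)
$w{\left(S \right)} = -4 - 3 S$ ($w{\left(S \right)} = - 3 S - 4 = -4 - 3 S$)
$w{\left(U{\left(-7 \right)} \right)} - 38889 = \left(-4 - 3 \frac{9 - 7}{12 - 7}\right) - 38889 = \left(-4 - 3 \cdot \frac{1}{5} \cdot 2\right) - 38889 = \left(-4 - \frac{6}{5}\right) - 38889 = - \frac{26}{5} - 38889 = - \frac{194471}{5}$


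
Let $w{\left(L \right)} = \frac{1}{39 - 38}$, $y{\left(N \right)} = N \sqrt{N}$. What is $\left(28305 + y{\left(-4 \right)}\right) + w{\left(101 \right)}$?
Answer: $28306 - 8 i \approx 28306.0 - 8.0 i$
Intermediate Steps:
$y{\left(N \right)} = N^{\frac{3}{2}}$
$w{\left(L \right)} = 1$ ($w{\left(L \right)} = 1^{-1} = 1$)
$\left(28305 + y{\left(-4 \right)}\right) + w{\left(101 \right)} = \left(28305 + \left(-4\right)^{\frac{3}{2}}\right) + 1 = \left(28305 - 8 i\right) + 1 = 28306 - 8 i$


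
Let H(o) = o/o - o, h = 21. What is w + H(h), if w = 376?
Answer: 356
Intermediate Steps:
H(o) = 1 - o
w + H(h) = 376 + (1 - 1*21) = 376 + (1 - 21) = 376 - 20 = 356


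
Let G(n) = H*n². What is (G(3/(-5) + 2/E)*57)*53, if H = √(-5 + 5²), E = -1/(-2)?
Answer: 1746138*√5/25 ≈ 1.5618e+5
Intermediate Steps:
E = ½ (E = -1*(-½) = ½ ≈ 0.50000)
H = 2*√5 (H = √(-5 + 25) = √20 = 2*√5 ≈ 4.4721)
G(n) = 2*√5*n² (G(n) = (2*√5)*n² = 2*√5*n²)
(G(3/(-5) + 2/E)*57)*53 = ((2*√5*(3/(-5) + 2/(½))²)*57)*53 = ((2*√5*(3*(-⅕) + 2*2)²)*57)*53 = ((2*√5*(-⅗ + 4)²)*57)*53 = ((2*√5*(17/5)²)*57)*53 = ((2*√5*(289/25))*57)*53 = ((578*√5/25)*57)*53 = (32946*√5/25)*53 = 1746138*√5/25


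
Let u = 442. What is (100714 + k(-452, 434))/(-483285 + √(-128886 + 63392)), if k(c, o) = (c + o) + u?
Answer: -4443498030/21233132429 - 101138*I*√65494/233564456719 ≈ -0.20927 - 0.00011082*I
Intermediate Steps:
k(c, o) = 442 + c + o (k(c, o) = (c + o) + 442 = 442 + c + o)
(100714 + k(-452, 434))/(-483285 + √(-128886 + 63392)) = (100714 + (442 - 452 + 434))/(-483285 + √(-128886 + 63392)) = (100714 + 424)/(-483285 + √(-65494)) = 101138/(-483285 + I*√65494)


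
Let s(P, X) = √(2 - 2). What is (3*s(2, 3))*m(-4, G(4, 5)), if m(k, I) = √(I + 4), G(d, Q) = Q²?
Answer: 0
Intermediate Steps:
s(P, X) = 0 (s(P, X) = √0 = 0)
m(k, I) = √(4 + I)
(3*s(2, 3))*m(-4, G(4, 5)) = (3*0)*√(4 + 5²) = 0*√(4 + 25) = 0*√29 = 0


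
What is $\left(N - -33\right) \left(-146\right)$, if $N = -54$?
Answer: $3066$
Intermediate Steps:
$\left(N - -33\right) \left(-146\right) = \left(-54 - -33\right) \left(-146\right) = \left(-54 + 33\right) \left(-146\right) = \left(-21\right) \left(-146\right) = 3066$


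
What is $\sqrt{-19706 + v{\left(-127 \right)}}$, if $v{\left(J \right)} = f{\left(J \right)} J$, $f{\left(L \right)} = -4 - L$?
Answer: $i \sqrt{35327} \approx 187.95 i$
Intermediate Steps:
$v{\left(J \right)} = J \left(-4 - J\right)$ ($v{\left(J \right)} = \left(-4 - J\right) J = J \left(-4 - J\right)$)
$\sqrt{-19706 + v{\left(-127 \right)}} = \sqrt{-19706 - - 127 \left(4 - 127\right)} = \sqrt{-19706 - \left(-127\right) \left(-123\right)} = \sqrt{-19706 - 15621} = \sqrt{-35327} = i \sqrt{35327}$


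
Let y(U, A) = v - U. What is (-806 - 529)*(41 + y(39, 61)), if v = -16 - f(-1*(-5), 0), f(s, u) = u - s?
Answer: 12015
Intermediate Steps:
v = -11 (v = -16 - (0 - (-1)*(-5)) = -16 - (0 - 1*5) = -16 - (0 - 5) = -16 - 1*(-5) = -16 + 5 = -11)
y(U, A) = -11 - U
(-806 - 529)*(41 + y(39, 61)) = (-806 - 529)*(41 + (-11 - 1*39)) = -1335*(41 + (-11 - 39)) = -1335*(41 - 50) = -1335*(-9) = 12015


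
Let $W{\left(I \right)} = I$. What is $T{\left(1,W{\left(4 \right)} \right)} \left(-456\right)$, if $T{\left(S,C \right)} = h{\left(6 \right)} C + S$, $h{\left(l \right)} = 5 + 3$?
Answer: $-15048$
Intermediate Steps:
$h{\left(l \right)} = 8$
$T{\left(S,C \right)} = S + 8 C$ ($T{\left(S,C \right)} = 8 C + S = S + 8 C$)
$T{\left(1,W{\left(4 \right)} \right)} \left(-456\right) = \left(1 + 8 \cdot 4\right) \left(-456\right) = \left(1 + 32\right) \left(-456\right) = 33 \left(-456\right) = -15048$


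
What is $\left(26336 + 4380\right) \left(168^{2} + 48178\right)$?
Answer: $2346763832$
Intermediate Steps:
$\left(26336 + 4380\right) \left(168^{2} + 48178\right) = 30716 \left(28224 + 48178\right) = 30716 \cdot 76402 = 2346763832$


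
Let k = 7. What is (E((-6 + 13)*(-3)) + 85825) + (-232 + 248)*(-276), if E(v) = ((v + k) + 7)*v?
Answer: 81556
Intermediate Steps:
E(v) = v*(14 + v) (E(v) = ((v + 7) + 7)*v = ((7 + v) + 7)*v = (14 + v)*v = v*(14 + v))
(E((-6 + 13)*(-3)) + 85825) + (-232 + 248)*(-276) = (((-6 + 13)*(-3))*(14 + (-6 + 13)*(-3)) + 85825) + (-232 + 248)*(-276) = ((7*(-3))*(14 + 7*(-3)) + 85825) + 16*(-276) = (-21*(14 - 21) + 85825) - 4416 = (-21*(-7) + 85825) - 4416 = (147 + 85825) - 4416 = 85972 - 4416 = 81556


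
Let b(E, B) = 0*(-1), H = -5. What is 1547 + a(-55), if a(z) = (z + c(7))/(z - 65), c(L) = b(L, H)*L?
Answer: 37139/24 ≈ 1547.5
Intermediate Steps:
b(E, B) = 0
c(L) = 0 (c(L) = 0*L = 0)
a(z) = z/(-65 + z) (a(z) = (z + 0)/(z - 65) = z/(-65 + z))
1547 + a(-55) = 1547 - 55/(-65 - 55) = 1547 - 55/(-120) = 1547 - 55*(-1/120) = 1547 + 11/24 = 37139/24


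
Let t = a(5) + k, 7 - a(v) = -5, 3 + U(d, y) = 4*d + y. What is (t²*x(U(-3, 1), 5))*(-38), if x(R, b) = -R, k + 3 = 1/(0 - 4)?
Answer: -162925/4 ≈ -40731.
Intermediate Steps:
U(d, y) = -3 + y + 4*d (U(d, y) = -3 + (4*d + y) = -3 + (y + 4*d) = -3 + y + 4*d)
a(v) = 12 (a(v) = 7 - 1*(-5) = 7 + 5 = 12)
k = -13/4 (k = -3 + 1/(0 - 4) = -3 + 1/(-4) = -3 - ¼ = -13/4 ≈ -3.2500)
t = 35/4 (t = 12 - 13/4 = 35/4 ≈ 8.7500)
(t²*x(U(-3, 1), 5))*(-38) = ((35/4)²*(-(-3 + 1 + 4*(-3))))*(-38) = (1225*(-(-3 + 1 - 12))/16)*(-38) = (1225*(-1*(-14))/16)*(-38) = ((1225/16)*14)*(-38) = (8575/8)*(-38) = -162925/4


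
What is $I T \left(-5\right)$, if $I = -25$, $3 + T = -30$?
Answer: $-4125$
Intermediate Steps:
$T = -33$ ($T = -3 - 30 = -33$)
$I T \left(-5\right) = \left(-25\right) \left(-33\right) \left(-5\right) = 825 \left(-5\right) = -4125$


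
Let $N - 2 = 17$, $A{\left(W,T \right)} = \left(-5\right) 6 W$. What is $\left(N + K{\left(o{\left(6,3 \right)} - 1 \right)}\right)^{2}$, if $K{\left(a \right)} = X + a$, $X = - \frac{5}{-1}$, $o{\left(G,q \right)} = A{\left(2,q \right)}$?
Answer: $1369$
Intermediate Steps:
$A{\left(W,T \right)} = - 30 W$
$o{\left(G,q \right)} = -60$ ($o{\left(G,q \right)} = \left(-30\right) 2 = -60$)
$X = 5$ ($X = \left(-5\right) \left(-1\right) = 5$)
$K{\left(a \right)} = 5 + a$
$N = 19$ ($N = 2 + 17 = 19$)
$\left(N + K{\left(o{\left(6,3 \right)} - 1 \right)}\right)^{2} = \left(19 + \left(5 - 61\right)\right)^{2} = \left(19 - 56\right)^{2} = \left(-37\right)^{2} = 1369$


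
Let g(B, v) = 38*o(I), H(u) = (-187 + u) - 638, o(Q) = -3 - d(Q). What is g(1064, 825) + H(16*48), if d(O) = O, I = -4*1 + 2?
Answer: -95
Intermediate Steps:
I = -2 (I = -4 + 2 = -2)
o(Q) = -3 - Q
H(u) = -825 + u
g(B, v) = -38 (g(B, v) = 38*(-3 - 1*(-2)) = 38*(-3 + 2) = 38*(-1) = -38)
g(1064, 825) + H(16*48) = -38 + (-825 + 16*48) = -38 + (-825 + 768) = -38 - 57 = -95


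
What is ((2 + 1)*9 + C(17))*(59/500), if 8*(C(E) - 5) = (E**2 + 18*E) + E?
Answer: 12803/1000 ≈ 12.803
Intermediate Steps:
C(E) = 5 + E**2/8 + 19*E/8 (C(E) = 5 + ((E**2 + 18*E) + E)/8 = 5 + (E**2 + 19*E)/8 = 5 + (E**2/8 + 19*E/8) = 5 + E**2/8 + 19*E/8)
((2 + 1)*9 + C(17))*(59/500) = ((2 + 1)*9 + (5 + (1/8)*17**2 + (19/8)*17))*(59/500) = (3*9 + (5 + (1/8)*289 + 323/8))*(59*(1/500)) = (27 + (5 + 289/8 + 323/8))*(59/500) = (27 + 163/2)*(59/500) = (217/2)*(59/500) = 12803/1000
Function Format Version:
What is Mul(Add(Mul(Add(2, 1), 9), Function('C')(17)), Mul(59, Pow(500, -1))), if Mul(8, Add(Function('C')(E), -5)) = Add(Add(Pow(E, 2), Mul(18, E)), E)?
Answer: Rational(12803, 1000) ≈ 12.803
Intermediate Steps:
Function('C')(E) = Add(5, Mul(Rational(1, 8), Pow(E, 2)), Mul(Rational(19, 8), E)) (Function('C')(E) = Add(5, Mul(Rational(1, 8), Add(Add(Pow(E, 2), Mul(18, E)), E))) = Add(5, Mul(Rational(1, 8), Add(Pow(E, 2), Mul(19, E)))) = Add(5, Add(Mul(Rational(1, 8), Pow(E, 2)), Mul(Rational(19, 8), E))) = Add(5, Mul(Rational(1, 8), Pow(E, 2)), Mul(Rational(19, 8), E)))
Mul(Add(Mul(Add(2, 1), 9), Function('C')(17)), Mul(59, Pow(500, -1))) = Mul(Add(Mul(Add(2, 1), 9), Add(5, Mul(Rational(1, 8), Pow(17, 2)), Mul(Rational(19, 8), 17))), Mul(59, Pow(500, -1))) = Mul(Add(Mul(3, 9), Add(5, Mul(Rational(1, 8), 289), Rational(323, 8))), Mul(59, Rational(1, 500))) = Mul(Add(27, Add(5, Rational(289, 8), Rational(323, 8))), Rational(59, 500)) = Mul(Add(27, Rational(163, 2)), Rational(59, 500)) = Mul(Rational(217, 2), Rational(59, 500)) = Rational(12803, 1000)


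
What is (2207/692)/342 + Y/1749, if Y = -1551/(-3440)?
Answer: 51687931/5393572560 ≈ 0.0095832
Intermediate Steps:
Y = 1551/3440 (Y = -1551*(-1/3440) = 1551/3440 ≈ 0.45087)
(2207/692)/342 + Y/1749 = (2207/692)/342 + (1551/3440)/1749 = (2207*(1/692))*(1/342) + (1551/3440)*(1/1749) = (2207/692)*(1/342) + 47/182320 = 2207/236664 + 47/182320 = 51687931/5393572560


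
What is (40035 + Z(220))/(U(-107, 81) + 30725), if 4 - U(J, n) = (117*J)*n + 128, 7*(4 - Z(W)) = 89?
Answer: 35023/914060 ≈ 0.038316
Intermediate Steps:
Z(W) = -61/7 (Z(W) = 4 - ⅐*89 = 4 - 89/7 = -61/7)
U(J, n) = -124 - 117*J*n (U(J, n) = 4 - ((117*J)*n + 128) = 4 - (117*J*n + 128) = 4 - (128 + 117*J*n) = 4 + (-128 - 117*J*n) = -124 - 117*J*n)
(40035 + Z(220))/(U(-107, 81) + 30725) = (40035 - 61/7)/((-124 - 117*(-107)*81) + 30725) = 280184/(7*((-124 + 1014039) + 30725)) = 280184/(7*(1013915 + 30725)) = (280184/7)/1044640 = (280184/7)*(1/1044640) = 35023/914060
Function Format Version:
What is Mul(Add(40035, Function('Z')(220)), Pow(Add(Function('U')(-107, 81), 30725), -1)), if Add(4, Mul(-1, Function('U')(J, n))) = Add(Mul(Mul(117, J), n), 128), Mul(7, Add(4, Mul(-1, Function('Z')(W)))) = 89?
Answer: Rational(35023, 914060) ≈ 0.038316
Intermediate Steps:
Function('Z')(W) = Rational(-61, 7) (Function('Z')(W) = Add(4, Mul(Rational(-1, 7), 89)) = Add(4, Rational(-89, 7)) = Rational(-61, 7))
Function('U')(J, n) = Add(-124, Mul(-117, J, n)) (Function('U')(J, n) = Add(4, Mul(-1, Add(Mul(Mul(117, J), n), 128))) = Add(4, Mul(-1, Add(Mul(117, J, n), 128))) = Add(4, Mul(-1, Add(128, Mul(117, J, n)))) = Add(4, Add(-128, Mul(-117, J, n))) = Add(-124, Mul(-117, J, n)))
Mul(Add(40035, Function('Z')(220)), Pow(Add(Function('U')(-107, 81), 30725), -1)) = Mul(Add(40035, Rational(-61, 7)), Pow(Add(Add(-124, Mul(-117, -107, 81)), 30725), -1)) = Mul(Rational(280184, 7), Pow(Add(Add(-124, 1014039), 30725), -1)) = Mul(Rational(280184, 7), Pow(Add(1013915, 30725), -1)) = Mul(Rational(280184, 7), Pow(1044640, -1)) = Mul(Rational(280184, 7), Rational(1, 1044640)) = Rational(35023, 914060)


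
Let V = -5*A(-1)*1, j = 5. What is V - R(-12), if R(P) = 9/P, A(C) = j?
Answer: -97/4 ≈ -24.250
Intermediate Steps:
A(C) = 5
V = -25 (V = -5*5*1 = -25*1 = -25)
V - R(-12) = -25 - 9/(-12) = -25 - 9*(-1)/12 = -25 - 1*(-¾) = -25 + ¾ = -97/4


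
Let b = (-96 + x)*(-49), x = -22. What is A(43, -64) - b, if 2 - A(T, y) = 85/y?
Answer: -369835/64 ≈ -5778.7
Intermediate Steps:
b = 5782 (b = (-96 - 22)*(-49) = -118*(-49) = 5782)
A(T, y) = 2 - 85/y
A(43, -64) - b = (2 - 85/(-64)) - 1*5782 = (2 - 85*(-1/64)) - 5782 = (2 + 85/64) - 5782 = 213/64 - 5782 = -369835/64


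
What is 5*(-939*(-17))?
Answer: 79815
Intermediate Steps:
5*(-939*(-17)) = 5*15963 = 79815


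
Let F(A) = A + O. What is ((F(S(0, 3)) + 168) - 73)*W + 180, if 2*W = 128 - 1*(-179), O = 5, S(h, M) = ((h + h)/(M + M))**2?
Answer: 15530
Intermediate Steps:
S(h, M) = h**2/M**2 (S(h, M) = ((2*h)/((2*M)))**2 = ((2*h)*(1/(2*M)))**2 = (h/M)**2 = h**2/M**2)
F(A) = 5 + A (F(A) = A + 5 = 5 + A)
W = 307/2 (W = (128 - 1*(-179))/2 = (128 + 179)/2 = (1/2)*307 = 307/2 ≈ 153.50)
((F(S(0, 3)) + 168) - 73)*W + 180 = (((5 + 0**2/3**2) + 168) - 73)*(307/2) + 180 = (((5 + (1/9)*0) + 168) - 73)*(307/2) + 180 = (((5 + 0) + 168) - 73)*(307/2) + 180 = ((5 + 168) - 73)*(307/2) + 180 = (173 - 73)*(307/2) + 180 = 100*(307/2) + 180 = 15350 + 180 = 15530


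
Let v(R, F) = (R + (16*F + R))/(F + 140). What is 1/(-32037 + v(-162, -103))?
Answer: -37/1187341 ≈ -3.1162e-5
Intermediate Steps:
v(R, F) = (2*R + 16*F)/(140 + F) (v(R, F) = (R + (R + 16*F))/(140 + F) = (2*R + 16*F)/(140 + F))
1/(-32037 + v(-162, -103)) = 1/(-32037 + 2*(-162 + 8*(-103))/(140 - 103)) = 1/(-32037 + 2*(-162 - 824)/37) = 1/(-32037 + 2*(1/37)*(-986)) = 1/(-32037 - 1972/37) = 1/(-1187341/37) = -37/1187341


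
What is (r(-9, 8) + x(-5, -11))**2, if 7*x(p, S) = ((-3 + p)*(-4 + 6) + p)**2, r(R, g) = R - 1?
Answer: 2809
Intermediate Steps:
r(R, g) = -1 + R
x(p, S) = (-6 + 3*p)**2/7 (x(p, S) = ((-3 + p)*(-4 + 6) + p)**2/7 = ((-3 + p)*2 + p)**2/7 = ((-6 + 2*p) + p)**2/7 = (-6 + 3*p)**2/7)
(r(-9, 8) + x(-5, -11))**2 = ((-1 - 9) + 9*(-2 - 5)**2/7)**2 = (-10 + (9/7)*(-7)**2)**2 = (-10 + (9/7)*49)**2 = (-10 + 63)**2 = 53**2 = 2809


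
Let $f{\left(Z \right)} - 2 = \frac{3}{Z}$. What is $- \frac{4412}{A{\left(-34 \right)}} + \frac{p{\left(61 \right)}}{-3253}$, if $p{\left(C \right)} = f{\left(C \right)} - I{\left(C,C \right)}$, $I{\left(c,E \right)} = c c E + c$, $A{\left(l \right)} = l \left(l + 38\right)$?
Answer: $\frac{689752457}{6746722} \approx 102.24$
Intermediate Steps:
$f{\left(Z \right)} = 2 + \frac{3}{Z}$
$A{\left(l \right)} = l \left(38 + l\right)$
$I{\left(c,E \right)} = c + E c^{2}$ ($I{\left(c,E \right)} = c^{2} E + c = E c^{2} + c = c + E c^{2}$)
$p{\left(C \right)} = 2 + \frac{3}{C} - C \left(1 + C^{2}\right)$ ($p{\left(C \right)} = \left(2 + \frac{3}{C}\right) - C \left(1 + C C\right) = \left(2 + \frac{3}{C}\right) - C \left(1 + C^{2}\right) = 2 + \frac{3}{C} - C \left(1 + C^{2}\right)$)
$- \frac{4412}{A{\left(-34 \right)}} + \frac{p{\left(61 \right)}}{-3253} = - \frac{4412}{\left(-34\right) \left(38 - 34\right)} + \frac{2 - 61 - 61^{3} + \frac{3}{61}}{-3253} = - \frac{4412}{\left(-34\right) 4} + \left(2 - 61 - 226981 + 3 \cdot \frac{1}{61}\right) \left(- \frac{1}{3253}\right) = - \frac{4412}{-136} + \left(2 - 61 - 226981 + \frac{3}{61}\right) \left(- \frac{1}{3253}\right) = \left(-4412\right) \left(- \frac{1}{136}\right) - - \frac{13849437}{198433} = \frac{1103}{34} + \frac{13849437}{198433} = \frac{689752457}{6746722}$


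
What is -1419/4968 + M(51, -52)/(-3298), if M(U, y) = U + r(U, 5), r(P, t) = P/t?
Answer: -244309/803160 ≈ -0.30418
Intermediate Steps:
M(U, y) = 6*U/5 (M(U, y) = U + U/5 = 6*U/5)
-1419/4968 + M(51, -52)/(-3298) = -1419/4968 + ((6/5)*51)/(-3298) = -1419*1/4968 + (306/5)*(-1/3298) = -473/1656 - 9/485 = -244309/803160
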